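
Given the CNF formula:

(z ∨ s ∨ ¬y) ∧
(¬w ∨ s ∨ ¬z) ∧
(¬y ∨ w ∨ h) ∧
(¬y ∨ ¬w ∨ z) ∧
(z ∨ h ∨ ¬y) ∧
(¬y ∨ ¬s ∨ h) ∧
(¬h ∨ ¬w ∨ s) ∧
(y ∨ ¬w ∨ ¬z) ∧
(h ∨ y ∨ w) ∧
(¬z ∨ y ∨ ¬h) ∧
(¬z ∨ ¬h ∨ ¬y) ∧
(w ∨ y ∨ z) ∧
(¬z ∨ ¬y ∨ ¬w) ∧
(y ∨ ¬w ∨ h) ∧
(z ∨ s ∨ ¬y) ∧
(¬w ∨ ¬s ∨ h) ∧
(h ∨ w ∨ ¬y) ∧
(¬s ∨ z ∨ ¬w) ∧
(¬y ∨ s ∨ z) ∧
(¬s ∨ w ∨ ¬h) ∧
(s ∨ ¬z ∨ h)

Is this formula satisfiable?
No

No, the formula is not satisfiable.

No assignment of truth values to the variables can make all 21 clauses true simultaneously.

The formula is UNSAT (unsatisfiable).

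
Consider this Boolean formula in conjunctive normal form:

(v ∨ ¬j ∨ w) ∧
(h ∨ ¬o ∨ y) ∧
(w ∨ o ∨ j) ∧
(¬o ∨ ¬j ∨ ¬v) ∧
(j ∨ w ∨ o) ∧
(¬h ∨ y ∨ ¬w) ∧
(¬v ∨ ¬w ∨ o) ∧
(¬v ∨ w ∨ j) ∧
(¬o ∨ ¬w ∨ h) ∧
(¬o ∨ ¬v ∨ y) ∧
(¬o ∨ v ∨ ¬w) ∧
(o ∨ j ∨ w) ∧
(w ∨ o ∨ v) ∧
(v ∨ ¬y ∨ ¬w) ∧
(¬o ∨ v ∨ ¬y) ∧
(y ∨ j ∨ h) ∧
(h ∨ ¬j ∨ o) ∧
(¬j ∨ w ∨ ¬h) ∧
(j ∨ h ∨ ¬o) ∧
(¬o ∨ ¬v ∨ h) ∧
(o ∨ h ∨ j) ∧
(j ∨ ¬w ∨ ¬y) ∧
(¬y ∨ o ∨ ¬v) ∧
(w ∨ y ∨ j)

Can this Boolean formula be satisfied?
No

No, the formula is not satisfiable.

No assignment of truth values to the variables can make all 24 clauses true simultaneously.

The formula is UNSAT (unsatisfiable).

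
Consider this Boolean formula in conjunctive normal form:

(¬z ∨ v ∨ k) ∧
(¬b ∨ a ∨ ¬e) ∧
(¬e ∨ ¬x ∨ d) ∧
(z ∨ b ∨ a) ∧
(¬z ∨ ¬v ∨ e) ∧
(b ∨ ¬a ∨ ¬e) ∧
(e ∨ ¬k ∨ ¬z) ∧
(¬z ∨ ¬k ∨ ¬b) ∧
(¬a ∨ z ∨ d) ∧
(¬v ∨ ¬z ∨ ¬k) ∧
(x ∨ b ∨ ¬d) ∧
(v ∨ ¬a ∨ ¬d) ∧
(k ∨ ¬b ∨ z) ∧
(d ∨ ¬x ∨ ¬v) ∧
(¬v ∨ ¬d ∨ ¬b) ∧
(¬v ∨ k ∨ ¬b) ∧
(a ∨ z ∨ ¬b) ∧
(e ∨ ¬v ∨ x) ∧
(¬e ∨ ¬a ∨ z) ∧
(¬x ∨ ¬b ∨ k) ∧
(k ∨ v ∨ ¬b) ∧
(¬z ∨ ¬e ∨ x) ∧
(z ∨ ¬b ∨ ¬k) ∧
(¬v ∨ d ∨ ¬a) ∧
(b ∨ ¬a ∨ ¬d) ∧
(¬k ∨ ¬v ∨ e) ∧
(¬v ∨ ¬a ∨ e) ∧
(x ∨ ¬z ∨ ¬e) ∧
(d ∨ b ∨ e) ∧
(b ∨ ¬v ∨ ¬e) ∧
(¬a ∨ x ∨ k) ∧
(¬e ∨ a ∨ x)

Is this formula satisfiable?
Yes

Yes, the formula is satisfiable.

One satisfying assignment is: d=True, e=True, z=True, b=False, a=False, x=True, k=True, v=False

Verification: With this assignment, all 32 clauses evaluate to true.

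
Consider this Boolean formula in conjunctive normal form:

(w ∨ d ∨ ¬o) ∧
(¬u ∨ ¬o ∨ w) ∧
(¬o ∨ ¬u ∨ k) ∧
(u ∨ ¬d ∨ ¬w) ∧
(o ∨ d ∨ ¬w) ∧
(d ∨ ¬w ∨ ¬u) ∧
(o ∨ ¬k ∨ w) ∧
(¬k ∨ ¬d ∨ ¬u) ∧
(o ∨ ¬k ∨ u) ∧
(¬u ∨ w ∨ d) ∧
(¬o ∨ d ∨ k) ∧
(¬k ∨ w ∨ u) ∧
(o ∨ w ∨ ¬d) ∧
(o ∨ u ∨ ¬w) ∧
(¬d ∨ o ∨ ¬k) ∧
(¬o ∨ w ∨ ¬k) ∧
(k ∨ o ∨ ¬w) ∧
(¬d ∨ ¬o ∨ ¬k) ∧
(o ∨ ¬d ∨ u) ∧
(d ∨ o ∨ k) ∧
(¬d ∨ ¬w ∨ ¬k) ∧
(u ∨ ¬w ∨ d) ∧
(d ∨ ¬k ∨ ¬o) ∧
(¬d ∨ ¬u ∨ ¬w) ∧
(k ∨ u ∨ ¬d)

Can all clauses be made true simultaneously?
No

No, the formula is not satisfiable.

No assignment of truth values to the variables can make all 25 clauses true simultaneously.

The formula is UNSAT (unsatisfiable).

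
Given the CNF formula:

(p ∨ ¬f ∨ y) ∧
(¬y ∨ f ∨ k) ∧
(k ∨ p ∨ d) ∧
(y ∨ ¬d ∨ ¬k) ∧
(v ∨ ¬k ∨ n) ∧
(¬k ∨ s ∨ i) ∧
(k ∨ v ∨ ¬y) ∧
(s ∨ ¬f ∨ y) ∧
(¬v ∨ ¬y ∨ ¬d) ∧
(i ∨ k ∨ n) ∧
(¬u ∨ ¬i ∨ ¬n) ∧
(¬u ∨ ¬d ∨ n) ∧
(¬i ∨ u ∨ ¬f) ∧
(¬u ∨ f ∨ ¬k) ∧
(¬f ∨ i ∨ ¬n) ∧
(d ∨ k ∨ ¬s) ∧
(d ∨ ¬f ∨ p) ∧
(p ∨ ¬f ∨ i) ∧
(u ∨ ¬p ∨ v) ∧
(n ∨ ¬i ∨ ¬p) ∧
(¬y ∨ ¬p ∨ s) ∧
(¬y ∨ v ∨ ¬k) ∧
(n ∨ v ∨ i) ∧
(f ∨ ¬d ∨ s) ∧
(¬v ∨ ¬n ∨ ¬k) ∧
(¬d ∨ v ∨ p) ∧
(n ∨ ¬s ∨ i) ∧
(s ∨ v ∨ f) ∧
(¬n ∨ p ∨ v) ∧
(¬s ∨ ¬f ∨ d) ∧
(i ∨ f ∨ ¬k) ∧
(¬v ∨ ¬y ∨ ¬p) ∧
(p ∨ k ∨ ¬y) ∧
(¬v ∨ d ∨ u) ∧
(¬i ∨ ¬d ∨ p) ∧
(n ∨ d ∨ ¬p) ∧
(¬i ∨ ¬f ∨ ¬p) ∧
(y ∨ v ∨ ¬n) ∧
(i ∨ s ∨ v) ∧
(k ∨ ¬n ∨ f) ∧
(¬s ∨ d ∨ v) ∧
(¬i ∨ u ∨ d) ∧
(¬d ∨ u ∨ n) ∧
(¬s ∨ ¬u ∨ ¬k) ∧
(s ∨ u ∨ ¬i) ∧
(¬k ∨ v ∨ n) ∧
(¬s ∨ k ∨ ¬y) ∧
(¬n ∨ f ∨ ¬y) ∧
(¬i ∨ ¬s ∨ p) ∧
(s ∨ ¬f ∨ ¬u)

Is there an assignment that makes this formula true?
No

No, the formula is not satisfiable.

No assignment of truth values to the variables can make all 50 clauses true simultaneously.

The formula is UNSAT (unsatisfiable).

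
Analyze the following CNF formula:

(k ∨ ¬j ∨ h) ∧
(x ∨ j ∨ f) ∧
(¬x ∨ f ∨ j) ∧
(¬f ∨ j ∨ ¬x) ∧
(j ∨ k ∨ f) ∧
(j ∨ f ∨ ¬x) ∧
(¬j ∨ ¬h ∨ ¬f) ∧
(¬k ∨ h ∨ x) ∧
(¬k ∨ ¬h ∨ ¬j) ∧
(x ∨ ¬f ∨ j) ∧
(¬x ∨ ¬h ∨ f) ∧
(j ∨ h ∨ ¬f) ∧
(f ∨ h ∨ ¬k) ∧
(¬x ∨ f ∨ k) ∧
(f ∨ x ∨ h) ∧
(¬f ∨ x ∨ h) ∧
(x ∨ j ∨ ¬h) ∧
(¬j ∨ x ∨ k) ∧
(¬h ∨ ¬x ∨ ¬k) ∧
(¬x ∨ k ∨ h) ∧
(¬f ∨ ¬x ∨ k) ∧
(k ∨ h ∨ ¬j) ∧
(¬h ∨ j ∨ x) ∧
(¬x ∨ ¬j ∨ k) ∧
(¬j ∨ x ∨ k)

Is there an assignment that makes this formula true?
Yes

Yes, the formula is satisfiable.

One satisfying assignment is: k=True, j=True, x=True, h=False, f=True

Verification: With this assignment, all 25 clauses evaluate to true.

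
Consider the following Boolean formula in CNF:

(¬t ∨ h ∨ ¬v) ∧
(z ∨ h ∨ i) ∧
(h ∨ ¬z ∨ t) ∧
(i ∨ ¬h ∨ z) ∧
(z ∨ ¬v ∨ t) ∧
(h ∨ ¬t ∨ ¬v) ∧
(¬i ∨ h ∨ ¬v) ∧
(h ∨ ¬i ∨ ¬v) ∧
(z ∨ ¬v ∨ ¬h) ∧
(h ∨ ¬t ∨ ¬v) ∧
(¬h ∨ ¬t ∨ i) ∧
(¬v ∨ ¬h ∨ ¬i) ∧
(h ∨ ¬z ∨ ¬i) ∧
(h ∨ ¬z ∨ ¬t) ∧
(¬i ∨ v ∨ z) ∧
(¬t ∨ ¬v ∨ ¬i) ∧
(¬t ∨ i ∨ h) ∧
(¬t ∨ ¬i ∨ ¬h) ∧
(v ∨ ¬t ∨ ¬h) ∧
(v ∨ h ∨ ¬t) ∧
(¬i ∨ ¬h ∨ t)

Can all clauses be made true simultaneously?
Yes

Yes, the formula is satisfiable.

One satisfying assignment is: i=False, v=False, z=True, t=False, h=True

Verification: With this assignment, all 21 clauses evaluate to true.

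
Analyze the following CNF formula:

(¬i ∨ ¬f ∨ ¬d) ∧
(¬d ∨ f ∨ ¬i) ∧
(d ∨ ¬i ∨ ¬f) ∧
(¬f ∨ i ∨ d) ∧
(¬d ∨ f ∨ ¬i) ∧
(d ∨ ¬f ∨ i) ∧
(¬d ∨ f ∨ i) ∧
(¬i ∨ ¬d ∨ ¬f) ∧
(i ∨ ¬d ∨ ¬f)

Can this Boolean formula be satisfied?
Yes

Yes, the formula is satisfiable.

One satisfying assignment is: f=False, d=False, i=False

Verification: With this assignment, all 9 clauses evaluate to true.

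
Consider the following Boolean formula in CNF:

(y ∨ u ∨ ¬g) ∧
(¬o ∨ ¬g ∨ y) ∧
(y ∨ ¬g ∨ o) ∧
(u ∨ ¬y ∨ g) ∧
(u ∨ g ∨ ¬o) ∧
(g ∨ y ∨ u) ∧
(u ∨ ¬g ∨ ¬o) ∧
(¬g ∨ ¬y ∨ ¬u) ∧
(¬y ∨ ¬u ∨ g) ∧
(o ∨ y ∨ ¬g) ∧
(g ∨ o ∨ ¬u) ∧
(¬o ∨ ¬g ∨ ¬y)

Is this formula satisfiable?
Yes

Yes, the formula is satisfiable.

One satisfying assignment is: g=True, u=False, y=True, o=False

Verification: With this assignment, all 12 clauses evaluate to true.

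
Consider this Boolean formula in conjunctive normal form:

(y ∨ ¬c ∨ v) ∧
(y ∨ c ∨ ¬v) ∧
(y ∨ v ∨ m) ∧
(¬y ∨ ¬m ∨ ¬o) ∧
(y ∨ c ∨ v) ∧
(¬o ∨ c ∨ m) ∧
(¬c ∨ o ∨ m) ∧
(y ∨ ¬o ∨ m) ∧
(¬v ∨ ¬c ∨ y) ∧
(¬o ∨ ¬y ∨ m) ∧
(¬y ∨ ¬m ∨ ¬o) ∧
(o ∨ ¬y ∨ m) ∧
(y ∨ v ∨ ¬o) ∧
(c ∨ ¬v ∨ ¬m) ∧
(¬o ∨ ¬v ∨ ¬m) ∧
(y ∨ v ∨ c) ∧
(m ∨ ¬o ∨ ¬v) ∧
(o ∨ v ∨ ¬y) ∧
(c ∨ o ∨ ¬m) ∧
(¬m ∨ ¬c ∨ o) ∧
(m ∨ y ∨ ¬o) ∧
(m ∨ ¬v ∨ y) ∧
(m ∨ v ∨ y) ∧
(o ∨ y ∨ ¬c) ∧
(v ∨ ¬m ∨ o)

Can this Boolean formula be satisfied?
No

No, the formula is not satisfiable.

No assignment of truth values to the variables can make all 25 clauses true simultaneously.

The formula is UNSAT (unsatisfiable).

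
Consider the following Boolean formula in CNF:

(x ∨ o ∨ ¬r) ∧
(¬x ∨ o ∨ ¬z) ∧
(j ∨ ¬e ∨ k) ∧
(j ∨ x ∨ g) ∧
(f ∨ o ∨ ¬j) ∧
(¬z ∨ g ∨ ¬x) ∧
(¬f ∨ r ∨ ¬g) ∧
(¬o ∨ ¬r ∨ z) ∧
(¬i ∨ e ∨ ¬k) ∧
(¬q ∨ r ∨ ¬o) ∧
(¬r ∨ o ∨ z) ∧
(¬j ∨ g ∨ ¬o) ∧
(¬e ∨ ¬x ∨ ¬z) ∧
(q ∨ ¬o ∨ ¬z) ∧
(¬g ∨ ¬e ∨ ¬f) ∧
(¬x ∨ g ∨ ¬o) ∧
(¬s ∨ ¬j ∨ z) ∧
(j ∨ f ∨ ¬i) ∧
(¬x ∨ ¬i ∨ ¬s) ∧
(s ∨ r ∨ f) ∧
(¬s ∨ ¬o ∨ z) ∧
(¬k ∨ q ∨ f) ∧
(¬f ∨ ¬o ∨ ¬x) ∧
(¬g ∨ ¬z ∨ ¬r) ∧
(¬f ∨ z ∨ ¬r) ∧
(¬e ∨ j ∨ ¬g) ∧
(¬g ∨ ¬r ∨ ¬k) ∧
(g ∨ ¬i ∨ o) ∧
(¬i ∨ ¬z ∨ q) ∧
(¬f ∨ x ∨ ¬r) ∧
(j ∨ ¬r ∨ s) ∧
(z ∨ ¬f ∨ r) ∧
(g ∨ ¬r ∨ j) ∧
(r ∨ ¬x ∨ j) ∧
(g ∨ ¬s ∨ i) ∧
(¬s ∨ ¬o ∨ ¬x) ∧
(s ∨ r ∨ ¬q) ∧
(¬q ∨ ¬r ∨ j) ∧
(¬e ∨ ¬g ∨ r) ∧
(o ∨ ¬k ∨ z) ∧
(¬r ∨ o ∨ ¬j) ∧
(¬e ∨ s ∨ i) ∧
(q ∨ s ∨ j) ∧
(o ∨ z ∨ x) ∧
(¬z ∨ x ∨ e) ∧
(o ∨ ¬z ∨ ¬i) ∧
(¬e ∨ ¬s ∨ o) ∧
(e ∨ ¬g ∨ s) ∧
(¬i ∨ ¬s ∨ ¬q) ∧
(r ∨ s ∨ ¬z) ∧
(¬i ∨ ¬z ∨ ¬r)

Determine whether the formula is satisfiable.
No

No, the formula is not satisfiable.

No assignment of truth values to the variables can make all 51 clauses true simultaneously.

The formula is UNSAT (unsatisfiable).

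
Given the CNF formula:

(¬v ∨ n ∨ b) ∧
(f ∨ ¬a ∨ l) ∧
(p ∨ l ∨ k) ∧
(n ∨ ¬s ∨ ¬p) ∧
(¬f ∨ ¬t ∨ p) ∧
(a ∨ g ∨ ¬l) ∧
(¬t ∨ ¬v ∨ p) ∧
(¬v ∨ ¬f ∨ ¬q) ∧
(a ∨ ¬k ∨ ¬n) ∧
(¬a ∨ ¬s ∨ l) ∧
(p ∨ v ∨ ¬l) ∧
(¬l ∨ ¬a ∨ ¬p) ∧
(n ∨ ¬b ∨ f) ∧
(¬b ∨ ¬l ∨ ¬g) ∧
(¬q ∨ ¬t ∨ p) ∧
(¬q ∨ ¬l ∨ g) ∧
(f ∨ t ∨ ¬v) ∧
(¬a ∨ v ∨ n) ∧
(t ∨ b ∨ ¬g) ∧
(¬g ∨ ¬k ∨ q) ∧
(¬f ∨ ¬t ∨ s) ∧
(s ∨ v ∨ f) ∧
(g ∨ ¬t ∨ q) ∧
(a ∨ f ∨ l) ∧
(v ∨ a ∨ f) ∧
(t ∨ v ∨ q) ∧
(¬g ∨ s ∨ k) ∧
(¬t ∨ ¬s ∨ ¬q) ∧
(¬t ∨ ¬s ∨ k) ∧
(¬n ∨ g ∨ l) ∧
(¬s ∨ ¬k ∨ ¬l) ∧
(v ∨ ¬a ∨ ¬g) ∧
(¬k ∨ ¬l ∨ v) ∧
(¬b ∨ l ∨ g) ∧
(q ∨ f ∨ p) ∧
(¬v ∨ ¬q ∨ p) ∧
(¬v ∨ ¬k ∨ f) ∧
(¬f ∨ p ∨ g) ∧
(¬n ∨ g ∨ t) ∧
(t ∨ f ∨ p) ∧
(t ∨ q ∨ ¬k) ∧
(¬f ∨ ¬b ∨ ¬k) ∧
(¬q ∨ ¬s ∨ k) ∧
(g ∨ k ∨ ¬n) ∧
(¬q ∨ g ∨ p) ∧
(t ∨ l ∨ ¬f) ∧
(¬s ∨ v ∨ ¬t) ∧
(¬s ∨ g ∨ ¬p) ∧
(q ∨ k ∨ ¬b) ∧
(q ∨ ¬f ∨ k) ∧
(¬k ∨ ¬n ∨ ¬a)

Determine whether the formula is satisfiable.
No

No, the formula is not satisfiable.

No assignment of truth values to the variables can make all 51 clauses true simultaneously.

The formula is UNSAT (unsatisfiable).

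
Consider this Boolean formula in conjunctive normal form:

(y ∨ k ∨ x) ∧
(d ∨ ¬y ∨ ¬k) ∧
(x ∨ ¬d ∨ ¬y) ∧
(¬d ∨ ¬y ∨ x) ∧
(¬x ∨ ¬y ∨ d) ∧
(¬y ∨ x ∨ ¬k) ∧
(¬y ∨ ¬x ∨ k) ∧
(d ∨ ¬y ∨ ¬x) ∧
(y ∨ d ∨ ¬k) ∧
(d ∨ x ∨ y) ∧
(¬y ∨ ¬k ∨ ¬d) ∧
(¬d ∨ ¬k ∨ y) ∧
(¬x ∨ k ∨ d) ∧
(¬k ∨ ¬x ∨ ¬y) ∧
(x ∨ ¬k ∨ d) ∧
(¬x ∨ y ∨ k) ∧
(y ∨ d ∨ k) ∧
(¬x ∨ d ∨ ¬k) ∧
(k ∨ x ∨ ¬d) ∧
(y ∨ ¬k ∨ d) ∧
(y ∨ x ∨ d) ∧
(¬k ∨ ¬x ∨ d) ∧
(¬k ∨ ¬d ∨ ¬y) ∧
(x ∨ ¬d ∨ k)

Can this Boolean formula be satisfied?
Yes

Yes, the formula is satisfiable.

One satisfying assignment is: x=False, d=False, k=False, y=True

Verification: With this assignment, all 24 clauses evaluate to true.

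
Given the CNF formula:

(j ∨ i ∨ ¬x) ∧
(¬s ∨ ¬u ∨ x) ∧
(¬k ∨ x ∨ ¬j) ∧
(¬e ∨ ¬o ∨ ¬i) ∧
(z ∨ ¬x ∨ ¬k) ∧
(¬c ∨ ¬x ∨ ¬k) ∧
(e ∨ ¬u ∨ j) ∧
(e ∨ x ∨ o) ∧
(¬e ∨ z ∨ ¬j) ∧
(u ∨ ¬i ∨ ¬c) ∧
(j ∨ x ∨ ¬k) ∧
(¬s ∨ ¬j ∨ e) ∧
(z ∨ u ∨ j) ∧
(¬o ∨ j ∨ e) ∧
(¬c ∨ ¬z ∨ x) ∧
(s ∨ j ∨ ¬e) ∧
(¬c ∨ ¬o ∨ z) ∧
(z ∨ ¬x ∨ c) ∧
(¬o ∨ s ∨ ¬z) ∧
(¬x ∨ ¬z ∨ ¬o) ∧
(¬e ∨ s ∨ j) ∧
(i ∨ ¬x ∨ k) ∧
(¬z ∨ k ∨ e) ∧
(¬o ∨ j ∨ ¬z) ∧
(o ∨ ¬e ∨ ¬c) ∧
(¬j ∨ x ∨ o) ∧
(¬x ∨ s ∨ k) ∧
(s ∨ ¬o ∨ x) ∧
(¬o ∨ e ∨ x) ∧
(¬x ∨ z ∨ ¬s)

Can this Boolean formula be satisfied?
Yes

Yes, the formula is satisfiable.

One satisfying assignment is: k=True, o=False, e=False, z=True, c=False, u=False, i=True, s=False, j=False, x=True

Verification: With this assignment, all 30 clauses evaluate to true.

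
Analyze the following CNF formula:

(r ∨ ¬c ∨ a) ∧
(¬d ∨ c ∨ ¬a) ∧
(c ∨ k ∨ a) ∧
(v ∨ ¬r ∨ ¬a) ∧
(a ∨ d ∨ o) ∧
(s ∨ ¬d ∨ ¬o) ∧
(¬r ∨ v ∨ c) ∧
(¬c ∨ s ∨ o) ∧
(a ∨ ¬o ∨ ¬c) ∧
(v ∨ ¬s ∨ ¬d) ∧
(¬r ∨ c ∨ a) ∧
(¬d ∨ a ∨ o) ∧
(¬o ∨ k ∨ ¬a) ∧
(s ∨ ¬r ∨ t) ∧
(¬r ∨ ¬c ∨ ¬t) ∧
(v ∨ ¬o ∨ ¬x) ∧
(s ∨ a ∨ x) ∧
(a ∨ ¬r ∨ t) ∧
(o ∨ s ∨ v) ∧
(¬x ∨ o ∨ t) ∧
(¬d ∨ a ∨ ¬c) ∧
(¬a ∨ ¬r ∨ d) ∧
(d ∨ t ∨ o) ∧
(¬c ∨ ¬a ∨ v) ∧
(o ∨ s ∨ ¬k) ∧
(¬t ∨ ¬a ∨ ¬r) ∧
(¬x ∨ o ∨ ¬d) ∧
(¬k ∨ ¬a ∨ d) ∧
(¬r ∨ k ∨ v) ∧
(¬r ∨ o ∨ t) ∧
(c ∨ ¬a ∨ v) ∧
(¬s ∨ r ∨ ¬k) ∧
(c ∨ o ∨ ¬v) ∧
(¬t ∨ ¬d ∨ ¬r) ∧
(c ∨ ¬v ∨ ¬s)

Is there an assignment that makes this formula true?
Yes

Yes, the formula is satisfiable.

One satisfying assignment is: x=True, c=False, a=False, v=True, d=False, k=True, s=False, o=True, r=False, t=False

Verification: With this assignment, all 35 clauses evaluate to true.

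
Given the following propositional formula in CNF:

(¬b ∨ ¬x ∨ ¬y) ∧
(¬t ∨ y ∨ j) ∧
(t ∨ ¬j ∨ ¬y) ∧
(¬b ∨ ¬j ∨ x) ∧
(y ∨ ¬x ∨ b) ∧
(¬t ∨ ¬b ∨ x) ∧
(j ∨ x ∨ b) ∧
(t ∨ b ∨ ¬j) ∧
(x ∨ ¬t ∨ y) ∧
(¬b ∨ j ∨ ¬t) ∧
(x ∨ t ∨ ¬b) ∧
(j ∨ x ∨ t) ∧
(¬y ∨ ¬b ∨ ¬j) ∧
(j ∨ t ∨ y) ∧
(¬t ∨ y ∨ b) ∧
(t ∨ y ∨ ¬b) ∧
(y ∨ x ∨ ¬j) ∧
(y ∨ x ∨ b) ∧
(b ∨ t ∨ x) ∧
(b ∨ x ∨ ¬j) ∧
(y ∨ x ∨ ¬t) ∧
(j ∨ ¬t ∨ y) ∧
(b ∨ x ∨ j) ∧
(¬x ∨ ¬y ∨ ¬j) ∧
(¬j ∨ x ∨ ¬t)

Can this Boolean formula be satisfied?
Yes

Yes, the formula is satisfiable.

One satisfying assignment is: b=True, j=True, x=True, t=True, y=False

Verification: With this assignment, all 25 clauses evaluate to true.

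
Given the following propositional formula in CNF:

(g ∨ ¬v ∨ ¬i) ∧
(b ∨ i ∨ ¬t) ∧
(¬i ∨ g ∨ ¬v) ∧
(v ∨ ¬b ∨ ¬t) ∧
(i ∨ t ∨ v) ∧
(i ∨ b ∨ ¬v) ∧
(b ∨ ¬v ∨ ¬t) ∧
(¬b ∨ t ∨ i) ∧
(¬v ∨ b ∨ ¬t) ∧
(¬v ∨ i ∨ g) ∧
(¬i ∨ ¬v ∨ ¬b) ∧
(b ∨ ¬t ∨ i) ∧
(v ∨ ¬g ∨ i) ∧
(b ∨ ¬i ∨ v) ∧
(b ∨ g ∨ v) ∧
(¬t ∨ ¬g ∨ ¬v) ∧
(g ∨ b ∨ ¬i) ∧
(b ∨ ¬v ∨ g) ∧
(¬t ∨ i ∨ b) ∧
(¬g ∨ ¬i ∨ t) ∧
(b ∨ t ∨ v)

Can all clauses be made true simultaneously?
Yes

Yes, the formula is satisfiable.

One satisfying assignment is: b=True, v=False, t=False, g=False, i=True

Verification: With this assignment, all 21 clauses evaluate to true.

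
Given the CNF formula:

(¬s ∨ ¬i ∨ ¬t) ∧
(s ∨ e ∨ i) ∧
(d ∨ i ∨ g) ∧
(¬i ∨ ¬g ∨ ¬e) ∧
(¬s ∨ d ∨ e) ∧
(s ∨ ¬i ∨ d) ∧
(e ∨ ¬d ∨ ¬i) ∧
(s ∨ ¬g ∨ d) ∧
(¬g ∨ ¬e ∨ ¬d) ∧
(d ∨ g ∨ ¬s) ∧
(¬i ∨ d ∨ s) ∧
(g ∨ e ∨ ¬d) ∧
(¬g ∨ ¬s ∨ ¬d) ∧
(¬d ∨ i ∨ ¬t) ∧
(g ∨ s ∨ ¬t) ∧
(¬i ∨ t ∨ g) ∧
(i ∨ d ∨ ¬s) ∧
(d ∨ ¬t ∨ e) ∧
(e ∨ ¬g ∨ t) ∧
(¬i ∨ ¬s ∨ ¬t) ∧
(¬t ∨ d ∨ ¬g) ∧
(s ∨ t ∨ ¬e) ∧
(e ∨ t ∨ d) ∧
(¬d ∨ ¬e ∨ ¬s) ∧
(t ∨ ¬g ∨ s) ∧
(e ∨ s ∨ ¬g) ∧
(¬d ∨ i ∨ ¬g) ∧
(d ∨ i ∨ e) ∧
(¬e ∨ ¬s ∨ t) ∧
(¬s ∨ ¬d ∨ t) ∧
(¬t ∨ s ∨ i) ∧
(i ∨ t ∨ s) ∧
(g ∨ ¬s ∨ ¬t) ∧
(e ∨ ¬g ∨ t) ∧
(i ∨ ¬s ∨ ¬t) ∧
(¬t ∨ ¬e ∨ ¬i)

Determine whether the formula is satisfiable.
No

No, the formula is not satisfiable.

No assignment of truth values to the variables can make all 36 clauses true simultaneously.

The formula is UNSAT (unsatisfiable).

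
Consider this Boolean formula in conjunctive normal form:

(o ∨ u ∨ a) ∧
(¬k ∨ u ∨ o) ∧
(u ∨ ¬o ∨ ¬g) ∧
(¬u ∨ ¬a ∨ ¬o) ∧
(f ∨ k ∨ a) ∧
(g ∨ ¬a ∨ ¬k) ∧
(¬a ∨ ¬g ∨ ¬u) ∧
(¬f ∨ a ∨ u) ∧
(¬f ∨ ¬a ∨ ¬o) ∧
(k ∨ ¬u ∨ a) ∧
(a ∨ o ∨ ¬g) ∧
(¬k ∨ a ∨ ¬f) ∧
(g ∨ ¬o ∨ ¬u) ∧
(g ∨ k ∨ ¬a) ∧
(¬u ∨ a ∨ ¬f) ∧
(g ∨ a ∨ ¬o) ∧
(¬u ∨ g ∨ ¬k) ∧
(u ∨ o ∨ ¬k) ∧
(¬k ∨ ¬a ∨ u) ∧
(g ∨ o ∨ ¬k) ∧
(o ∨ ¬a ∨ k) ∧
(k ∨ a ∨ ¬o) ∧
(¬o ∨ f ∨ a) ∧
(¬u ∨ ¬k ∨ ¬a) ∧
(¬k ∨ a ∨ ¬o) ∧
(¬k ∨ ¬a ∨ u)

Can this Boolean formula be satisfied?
No

No, the formula is not satisfiable.

No assignment of truth values to the variables can make all 26 clauses true simultaneously.

The formula is UNSAT (unsatisfiable).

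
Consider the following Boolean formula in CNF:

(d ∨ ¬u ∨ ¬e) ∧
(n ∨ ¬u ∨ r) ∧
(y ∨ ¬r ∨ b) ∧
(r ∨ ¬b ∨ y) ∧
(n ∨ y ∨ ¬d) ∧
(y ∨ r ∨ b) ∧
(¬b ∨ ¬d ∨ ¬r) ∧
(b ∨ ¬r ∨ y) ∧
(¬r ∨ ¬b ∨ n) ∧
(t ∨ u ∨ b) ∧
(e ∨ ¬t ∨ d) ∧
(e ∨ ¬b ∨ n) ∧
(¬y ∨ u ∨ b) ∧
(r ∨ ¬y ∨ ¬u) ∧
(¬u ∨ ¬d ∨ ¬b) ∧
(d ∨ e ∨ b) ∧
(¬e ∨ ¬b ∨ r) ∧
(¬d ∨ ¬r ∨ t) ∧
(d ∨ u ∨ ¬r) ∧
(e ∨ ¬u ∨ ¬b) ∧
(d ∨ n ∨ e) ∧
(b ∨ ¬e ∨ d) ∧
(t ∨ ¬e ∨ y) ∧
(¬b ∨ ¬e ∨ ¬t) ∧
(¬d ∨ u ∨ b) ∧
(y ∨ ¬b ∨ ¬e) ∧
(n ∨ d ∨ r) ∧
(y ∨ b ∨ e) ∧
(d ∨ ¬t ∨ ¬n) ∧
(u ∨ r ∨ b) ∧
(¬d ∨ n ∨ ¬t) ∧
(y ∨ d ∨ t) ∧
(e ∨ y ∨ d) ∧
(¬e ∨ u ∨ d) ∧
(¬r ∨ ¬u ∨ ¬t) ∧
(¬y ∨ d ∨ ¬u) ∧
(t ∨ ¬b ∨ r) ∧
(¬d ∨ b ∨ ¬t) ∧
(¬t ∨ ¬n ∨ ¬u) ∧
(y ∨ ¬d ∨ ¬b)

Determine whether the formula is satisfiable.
Yes

Yes, the formula is satisfiable.

One satisfying assignment is: e=False, b=True, r=False, d=True, u=False, y=True, t=True, n=True

Verification: With this assignment, all 40 clauses evaluate to true.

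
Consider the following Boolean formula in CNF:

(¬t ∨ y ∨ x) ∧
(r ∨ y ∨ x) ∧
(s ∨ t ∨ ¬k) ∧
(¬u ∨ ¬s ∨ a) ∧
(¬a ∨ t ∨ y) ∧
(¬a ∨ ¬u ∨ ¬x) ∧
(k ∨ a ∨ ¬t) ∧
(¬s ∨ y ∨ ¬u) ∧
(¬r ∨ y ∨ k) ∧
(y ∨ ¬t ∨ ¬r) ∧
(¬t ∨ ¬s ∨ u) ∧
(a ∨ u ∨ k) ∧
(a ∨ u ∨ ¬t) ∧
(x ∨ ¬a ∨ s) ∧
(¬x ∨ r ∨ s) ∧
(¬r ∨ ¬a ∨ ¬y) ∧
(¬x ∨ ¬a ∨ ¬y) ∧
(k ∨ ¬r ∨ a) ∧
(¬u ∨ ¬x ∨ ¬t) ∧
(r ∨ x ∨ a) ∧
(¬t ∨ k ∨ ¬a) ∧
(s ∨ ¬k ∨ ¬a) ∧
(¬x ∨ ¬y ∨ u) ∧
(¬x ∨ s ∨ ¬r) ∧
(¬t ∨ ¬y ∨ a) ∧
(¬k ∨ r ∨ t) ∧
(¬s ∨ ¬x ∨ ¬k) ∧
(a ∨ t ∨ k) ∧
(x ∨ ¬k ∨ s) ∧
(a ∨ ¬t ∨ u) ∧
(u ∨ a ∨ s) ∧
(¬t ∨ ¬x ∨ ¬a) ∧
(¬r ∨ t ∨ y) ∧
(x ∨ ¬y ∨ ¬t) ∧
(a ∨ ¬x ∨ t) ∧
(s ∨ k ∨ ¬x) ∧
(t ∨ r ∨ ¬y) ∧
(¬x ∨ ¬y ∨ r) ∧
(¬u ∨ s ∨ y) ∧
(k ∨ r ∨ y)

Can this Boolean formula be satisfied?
Yes

Yes, the formula is satisfiable.

One satisfying assignment is: s=True, x=False, k=True, y=True, r=True, u=False, t=False, a=False

Verification: With this assignment, all 40 clauses evaluate to true.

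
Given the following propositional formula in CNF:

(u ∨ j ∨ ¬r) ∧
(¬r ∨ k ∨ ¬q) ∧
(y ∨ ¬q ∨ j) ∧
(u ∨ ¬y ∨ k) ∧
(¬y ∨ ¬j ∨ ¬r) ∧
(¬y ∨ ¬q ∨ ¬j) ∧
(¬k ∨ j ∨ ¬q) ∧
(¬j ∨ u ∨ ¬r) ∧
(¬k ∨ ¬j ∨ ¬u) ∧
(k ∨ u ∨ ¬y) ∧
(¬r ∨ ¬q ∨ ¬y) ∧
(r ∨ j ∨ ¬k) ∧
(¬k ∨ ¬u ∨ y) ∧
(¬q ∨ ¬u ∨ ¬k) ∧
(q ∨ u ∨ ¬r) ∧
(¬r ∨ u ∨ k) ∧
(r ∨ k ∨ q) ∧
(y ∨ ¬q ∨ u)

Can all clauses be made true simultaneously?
Yes

Yes, the formula is satisfiable.

One satisfying assignment is: r=True, y=False, k=False, u=True, q=False, j=False

Verification: With this assignment, all 18 clauses evaluate to true.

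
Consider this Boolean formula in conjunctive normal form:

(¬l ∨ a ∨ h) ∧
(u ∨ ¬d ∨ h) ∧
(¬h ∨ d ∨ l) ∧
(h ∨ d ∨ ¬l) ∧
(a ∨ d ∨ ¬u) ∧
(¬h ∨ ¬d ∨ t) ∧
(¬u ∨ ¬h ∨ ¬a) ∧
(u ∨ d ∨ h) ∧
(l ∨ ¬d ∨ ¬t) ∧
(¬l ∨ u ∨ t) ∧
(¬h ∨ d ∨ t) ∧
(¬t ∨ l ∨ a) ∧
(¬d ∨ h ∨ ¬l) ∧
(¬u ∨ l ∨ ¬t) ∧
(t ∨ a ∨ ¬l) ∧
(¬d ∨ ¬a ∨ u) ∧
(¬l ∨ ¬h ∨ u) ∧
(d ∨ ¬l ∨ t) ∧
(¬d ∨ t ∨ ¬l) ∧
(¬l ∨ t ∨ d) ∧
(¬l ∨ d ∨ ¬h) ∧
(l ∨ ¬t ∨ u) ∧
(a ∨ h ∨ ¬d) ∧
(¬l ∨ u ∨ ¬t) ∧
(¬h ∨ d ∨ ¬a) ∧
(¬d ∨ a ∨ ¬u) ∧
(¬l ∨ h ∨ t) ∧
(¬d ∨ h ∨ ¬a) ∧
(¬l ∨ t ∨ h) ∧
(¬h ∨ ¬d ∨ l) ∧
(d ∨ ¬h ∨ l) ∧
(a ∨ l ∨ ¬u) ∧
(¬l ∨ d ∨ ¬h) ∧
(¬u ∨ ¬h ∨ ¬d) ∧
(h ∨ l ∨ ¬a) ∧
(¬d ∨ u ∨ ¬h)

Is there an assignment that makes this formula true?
No

No, the formula is not satisfiable.

No assignment of truth values to the variables can make all 36 clauses true simultaneously.

The formula is UNSAT (unsatisfiable).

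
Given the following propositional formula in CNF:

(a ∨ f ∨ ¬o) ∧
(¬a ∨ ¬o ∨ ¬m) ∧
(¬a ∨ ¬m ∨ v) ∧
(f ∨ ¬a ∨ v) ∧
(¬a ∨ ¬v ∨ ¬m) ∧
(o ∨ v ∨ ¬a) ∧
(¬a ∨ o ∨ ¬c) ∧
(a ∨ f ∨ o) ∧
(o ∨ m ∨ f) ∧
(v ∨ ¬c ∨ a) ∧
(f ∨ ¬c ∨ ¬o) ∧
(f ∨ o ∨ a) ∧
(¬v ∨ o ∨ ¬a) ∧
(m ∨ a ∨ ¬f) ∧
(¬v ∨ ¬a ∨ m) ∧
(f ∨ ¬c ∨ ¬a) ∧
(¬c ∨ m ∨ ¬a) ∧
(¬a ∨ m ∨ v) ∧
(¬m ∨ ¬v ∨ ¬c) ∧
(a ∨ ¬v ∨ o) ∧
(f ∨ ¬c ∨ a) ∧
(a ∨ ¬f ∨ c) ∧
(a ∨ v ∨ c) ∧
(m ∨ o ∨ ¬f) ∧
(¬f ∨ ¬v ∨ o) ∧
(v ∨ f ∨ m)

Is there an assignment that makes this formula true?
No

No, the formula is not satisfiable.

No assignment of truth values to the variables can make all 26 clauses true simultaneously.

The formula is UNSAT (unsatisfiable).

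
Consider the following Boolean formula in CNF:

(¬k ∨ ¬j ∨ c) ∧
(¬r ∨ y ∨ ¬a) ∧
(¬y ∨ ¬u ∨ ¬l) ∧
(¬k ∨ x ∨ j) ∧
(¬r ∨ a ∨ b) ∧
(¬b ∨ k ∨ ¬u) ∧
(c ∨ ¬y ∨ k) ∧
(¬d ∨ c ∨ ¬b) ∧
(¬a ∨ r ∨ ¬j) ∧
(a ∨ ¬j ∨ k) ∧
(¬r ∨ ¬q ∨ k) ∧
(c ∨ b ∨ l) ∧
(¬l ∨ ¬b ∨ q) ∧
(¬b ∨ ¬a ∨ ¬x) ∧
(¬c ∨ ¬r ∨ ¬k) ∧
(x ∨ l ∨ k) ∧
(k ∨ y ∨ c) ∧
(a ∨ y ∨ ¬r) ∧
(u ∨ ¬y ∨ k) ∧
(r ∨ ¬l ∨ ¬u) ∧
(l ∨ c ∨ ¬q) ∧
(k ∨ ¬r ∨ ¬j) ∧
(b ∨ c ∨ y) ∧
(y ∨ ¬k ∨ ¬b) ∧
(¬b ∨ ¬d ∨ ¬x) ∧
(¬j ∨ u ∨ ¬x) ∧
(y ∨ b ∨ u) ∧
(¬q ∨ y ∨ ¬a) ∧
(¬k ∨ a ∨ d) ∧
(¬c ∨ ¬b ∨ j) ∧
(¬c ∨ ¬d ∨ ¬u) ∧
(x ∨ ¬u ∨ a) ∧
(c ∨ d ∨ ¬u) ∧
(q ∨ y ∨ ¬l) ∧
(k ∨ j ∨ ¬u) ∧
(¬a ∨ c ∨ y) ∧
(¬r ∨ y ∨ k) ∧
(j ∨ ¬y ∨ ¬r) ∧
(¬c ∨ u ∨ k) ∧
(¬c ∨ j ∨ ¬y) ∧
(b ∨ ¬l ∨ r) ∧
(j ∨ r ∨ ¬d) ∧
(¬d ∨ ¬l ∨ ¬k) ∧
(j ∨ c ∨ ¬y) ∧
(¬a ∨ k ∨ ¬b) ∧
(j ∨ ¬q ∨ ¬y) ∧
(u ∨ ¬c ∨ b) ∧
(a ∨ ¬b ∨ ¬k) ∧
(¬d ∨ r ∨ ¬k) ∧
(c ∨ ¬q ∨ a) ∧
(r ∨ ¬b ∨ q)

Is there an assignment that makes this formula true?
Yes

Yes, the formula is satisfiable.

One satisfying assignment is: x=True, a=True, c=True, q=False, y=False, b=False, l=False, d=False, u=True, k=True, r=False, j=False

Verification: With this assignment, all 51 clauses evaluate to true.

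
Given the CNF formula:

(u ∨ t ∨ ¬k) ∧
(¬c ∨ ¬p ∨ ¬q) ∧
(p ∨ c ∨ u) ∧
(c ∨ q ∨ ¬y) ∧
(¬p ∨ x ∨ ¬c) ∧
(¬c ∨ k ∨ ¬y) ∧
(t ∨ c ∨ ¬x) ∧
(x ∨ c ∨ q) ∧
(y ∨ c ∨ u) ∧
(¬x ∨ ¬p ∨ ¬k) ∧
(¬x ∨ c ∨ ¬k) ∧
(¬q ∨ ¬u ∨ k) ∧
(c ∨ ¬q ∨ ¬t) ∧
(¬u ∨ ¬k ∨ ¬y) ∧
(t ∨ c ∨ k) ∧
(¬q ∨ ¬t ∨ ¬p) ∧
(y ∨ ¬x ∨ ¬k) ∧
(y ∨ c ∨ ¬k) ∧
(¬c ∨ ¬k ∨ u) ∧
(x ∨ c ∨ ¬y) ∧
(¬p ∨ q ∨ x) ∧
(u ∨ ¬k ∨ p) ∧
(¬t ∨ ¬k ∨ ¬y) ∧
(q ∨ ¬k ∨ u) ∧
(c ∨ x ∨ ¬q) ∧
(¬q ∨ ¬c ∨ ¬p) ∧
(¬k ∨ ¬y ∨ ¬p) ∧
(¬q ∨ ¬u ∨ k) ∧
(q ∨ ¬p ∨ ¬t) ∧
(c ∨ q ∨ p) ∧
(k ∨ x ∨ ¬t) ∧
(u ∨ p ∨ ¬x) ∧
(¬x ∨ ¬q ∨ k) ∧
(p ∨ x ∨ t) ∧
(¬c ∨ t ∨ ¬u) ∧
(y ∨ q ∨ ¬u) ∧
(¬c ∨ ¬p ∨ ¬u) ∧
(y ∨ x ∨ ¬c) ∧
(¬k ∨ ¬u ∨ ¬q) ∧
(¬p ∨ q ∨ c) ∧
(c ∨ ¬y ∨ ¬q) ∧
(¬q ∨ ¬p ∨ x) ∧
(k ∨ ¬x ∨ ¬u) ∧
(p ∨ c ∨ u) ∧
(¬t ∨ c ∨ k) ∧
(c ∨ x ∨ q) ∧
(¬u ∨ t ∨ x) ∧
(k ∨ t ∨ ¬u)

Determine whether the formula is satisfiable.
Yes

Yes, the formula is satisfiable.

One satisfying assignment is: x=True, u=False, c=True, k=False, y=False, p=True, q=False, t=False

Verification: With this assignment, all 48 clauses evaluate to true.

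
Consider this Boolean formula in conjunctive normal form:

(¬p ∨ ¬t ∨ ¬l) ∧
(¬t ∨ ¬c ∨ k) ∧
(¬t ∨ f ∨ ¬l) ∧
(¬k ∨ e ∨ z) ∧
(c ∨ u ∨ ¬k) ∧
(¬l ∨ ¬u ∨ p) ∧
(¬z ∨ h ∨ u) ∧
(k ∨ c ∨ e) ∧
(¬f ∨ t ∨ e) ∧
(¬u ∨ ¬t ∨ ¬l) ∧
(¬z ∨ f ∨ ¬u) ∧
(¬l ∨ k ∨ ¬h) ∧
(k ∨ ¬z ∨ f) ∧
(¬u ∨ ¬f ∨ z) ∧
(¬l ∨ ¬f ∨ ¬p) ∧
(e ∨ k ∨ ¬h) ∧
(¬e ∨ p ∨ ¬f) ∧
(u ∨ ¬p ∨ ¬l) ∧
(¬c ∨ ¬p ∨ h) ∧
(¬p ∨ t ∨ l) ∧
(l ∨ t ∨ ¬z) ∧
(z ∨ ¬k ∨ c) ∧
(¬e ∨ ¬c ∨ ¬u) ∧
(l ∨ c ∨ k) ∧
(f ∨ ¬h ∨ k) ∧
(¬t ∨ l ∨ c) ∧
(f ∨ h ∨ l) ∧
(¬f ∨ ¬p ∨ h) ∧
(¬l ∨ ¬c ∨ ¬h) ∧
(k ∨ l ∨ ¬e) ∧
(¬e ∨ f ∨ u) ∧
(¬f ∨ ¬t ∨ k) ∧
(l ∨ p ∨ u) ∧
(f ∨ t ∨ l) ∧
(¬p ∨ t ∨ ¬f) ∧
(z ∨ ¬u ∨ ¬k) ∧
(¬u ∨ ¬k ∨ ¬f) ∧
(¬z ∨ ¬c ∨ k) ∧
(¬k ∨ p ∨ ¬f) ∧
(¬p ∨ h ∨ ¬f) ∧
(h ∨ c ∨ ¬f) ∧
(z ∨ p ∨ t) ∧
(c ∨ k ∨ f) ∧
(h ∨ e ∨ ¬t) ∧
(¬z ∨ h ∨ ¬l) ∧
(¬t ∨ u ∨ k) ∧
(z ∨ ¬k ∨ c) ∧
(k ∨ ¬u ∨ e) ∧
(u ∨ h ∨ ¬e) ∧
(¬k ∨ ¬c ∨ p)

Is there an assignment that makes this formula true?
Yes

Yes, the formula is satisfiable.

One satisfying assignment is: h=True, c=True, k=True, p=True, f=False, e=False, z=True, l=False, t=True, u=False

Verification: With this assignment, all 50 clauses evaluate to true.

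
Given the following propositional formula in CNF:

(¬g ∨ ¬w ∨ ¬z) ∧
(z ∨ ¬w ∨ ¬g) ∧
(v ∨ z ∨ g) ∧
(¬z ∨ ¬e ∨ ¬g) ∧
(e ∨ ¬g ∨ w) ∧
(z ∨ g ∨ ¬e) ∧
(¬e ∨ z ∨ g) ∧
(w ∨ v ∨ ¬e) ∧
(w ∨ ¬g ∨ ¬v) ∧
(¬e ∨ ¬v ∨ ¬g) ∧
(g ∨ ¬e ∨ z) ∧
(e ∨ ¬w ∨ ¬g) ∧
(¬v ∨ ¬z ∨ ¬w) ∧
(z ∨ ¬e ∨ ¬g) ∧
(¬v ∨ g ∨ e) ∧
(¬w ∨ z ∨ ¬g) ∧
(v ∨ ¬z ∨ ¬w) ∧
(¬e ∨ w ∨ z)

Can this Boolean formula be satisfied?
Yes

Yes, the formula is satisfiable.

One satisfying assignment is: v=True, g=False, w=False, e=True, z=True

Verification: With this assignment, all 18 clauses evaluate to true.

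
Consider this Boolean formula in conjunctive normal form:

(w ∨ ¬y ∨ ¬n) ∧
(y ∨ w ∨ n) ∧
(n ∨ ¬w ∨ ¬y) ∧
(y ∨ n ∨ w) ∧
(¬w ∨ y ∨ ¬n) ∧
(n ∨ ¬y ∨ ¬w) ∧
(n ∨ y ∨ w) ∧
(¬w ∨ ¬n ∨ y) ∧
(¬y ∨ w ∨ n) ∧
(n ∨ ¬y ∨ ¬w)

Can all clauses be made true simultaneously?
Yes

Yes, the formula is satisfiable.

One satisfying assignment is: w=True, y=False, n=False

Verification: With this assignment, all 10 clauses evaluate to true.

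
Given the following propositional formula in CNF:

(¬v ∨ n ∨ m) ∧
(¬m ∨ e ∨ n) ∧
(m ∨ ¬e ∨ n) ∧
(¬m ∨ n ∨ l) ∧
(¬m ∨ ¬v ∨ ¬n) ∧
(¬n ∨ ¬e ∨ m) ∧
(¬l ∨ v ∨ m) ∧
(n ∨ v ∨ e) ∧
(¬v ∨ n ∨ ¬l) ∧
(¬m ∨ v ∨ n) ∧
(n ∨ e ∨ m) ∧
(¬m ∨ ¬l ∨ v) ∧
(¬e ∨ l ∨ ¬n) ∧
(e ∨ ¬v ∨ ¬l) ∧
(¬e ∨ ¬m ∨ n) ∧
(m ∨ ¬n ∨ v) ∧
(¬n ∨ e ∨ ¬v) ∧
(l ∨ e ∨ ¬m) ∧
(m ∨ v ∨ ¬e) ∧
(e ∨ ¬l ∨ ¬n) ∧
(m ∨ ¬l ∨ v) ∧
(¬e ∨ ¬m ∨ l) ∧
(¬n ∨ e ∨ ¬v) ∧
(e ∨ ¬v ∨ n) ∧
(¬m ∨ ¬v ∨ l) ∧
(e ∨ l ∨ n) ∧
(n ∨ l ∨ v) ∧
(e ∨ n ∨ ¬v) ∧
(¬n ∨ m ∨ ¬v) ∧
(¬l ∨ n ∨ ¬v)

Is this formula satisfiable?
No

No, the formula is not satisfiable.

No assignment of truth values to the variables can make all 30 clauses true simultaneously.

The formula is UNSAT (unsatisfiable).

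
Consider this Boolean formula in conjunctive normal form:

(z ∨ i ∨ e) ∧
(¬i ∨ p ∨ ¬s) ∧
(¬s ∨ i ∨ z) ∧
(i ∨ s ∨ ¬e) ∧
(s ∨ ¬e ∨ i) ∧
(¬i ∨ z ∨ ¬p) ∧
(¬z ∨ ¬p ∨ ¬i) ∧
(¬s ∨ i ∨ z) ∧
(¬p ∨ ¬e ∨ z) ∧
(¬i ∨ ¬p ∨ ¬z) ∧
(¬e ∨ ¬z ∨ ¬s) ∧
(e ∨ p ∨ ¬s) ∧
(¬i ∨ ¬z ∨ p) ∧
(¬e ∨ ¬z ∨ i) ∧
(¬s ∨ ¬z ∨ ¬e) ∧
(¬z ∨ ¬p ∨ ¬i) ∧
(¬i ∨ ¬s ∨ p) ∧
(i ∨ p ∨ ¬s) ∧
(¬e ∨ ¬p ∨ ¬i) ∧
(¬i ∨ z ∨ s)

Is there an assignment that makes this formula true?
Yes

Yes, the formula is satisfiable.

One satisfying assignment is: s=True, e=False, z=True, i=False, p=True

Verification: With this assignment, all 20 clauses evaluate to true.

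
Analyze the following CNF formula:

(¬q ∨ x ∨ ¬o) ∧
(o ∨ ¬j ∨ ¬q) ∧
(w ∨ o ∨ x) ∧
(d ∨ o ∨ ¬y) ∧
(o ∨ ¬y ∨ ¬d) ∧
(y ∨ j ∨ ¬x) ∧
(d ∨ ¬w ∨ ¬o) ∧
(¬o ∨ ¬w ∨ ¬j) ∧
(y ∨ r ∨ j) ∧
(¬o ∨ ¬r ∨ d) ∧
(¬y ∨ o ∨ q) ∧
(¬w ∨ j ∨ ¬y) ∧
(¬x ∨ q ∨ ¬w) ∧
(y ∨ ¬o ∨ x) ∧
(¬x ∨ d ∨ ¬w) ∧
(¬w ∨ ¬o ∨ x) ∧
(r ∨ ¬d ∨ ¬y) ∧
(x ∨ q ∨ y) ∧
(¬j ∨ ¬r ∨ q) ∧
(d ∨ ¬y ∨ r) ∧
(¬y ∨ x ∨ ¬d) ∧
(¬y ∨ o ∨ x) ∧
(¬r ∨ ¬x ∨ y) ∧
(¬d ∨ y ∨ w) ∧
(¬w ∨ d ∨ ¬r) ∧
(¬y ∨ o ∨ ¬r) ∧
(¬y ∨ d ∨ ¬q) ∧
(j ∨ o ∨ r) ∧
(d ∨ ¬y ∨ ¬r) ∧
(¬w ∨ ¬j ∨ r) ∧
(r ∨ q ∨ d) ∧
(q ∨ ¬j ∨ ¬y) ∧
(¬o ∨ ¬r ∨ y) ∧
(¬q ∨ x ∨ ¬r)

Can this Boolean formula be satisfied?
Yes

Yes, the formula is satisfiable.

One satisfying assignment is: x=True, q=True, o=True, w=False, r=False, j=True, d=False, y=False

Verification: With this assignment, all 34 clauses evaluate to true.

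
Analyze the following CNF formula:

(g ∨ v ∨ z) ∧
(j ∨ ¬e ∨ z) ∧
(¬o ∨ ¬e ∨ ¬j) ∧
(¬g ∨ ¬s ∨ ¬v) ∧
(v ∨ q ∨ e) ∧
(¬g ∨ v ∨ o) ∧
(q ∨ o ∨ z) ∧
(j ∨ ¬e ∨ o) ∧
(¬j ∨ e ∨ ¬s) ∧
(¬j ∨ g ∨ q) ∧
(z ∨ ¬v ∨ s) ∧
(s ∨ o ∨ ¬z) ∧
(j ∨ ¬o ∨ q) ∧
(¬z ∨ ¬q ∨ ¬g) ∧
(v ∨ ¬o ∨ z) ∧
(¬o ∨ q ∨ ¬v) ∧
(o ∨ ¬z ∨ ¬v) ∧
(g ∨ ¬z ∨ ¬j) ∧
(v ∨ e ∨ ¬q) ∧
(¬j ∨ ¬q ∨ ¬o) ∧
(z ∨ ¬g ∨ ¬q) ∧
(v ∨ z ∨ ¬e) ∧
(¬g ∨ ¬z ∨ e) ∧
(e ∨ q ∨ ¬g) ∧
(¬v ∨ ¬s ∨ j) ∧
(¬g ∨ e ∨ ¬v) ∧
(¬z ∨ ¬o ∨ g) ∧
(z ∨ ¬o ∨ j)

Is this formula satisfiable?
Yes

Yes, the formula is satisfiable.

One satisfying assignment is: o=False, s=True, e=True, j=True, v=True, z=False, q=True, g=False

Verification: With this assignment, all 28 clauses evaluate to true.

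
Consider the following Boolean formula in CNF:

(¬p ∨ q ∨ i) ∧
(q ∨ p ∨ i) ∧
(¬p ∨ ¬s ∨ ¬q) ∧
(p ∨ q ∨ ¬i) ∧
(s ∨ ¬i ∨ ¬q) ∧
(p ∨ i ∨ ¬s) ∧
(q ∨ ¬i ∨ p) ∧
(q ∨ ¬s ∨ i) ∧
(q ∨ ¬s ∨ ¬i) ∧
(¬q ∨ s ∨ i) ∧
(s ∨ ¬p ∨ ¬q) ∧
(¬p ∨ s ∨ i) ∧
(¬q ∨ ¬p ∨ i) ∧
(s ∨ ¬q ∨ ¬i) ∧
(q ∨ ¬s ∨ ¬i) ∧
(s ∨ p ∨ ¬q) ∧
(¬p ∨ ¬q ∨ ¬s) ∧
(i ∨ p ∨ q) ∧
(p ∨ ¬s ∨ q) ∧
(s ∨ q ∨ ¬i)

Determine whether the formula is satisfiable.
Yes

Yes, the formula is satisfiable.

One satisfying assignment is: s=True, q=True, i=True, p=False

Verification: With this assignment, all 20 clauses evaluate to true.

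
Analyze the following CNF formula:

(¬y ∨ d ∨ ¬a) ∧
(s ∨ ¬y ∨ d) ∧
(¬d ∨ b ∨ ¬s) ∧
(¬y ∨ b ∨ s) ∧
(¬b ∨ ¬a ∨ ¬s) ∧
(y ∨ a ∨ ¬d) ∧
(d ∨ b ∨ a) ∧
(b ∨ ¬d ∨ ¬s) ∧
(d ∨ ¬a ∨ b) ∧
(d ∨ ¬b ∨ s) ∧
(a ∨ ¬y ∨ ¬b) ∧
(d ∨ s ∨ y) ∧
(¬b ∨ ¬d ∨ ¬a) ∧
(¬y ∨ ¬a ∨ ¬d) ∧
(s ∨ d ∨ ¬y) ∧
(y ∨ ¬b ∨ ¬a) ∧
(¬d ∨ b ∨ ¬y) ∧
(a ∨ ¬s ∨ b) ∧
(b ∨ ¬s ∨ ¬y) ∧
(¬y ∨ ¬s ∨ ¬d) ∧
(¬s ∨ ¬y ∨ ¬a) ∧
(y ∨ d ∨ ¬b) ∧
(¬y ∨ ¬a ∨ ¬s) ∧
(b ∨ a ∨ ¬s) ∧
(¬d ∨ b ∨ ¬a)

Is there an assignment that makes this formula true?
No

No, the formula is not satisfiable.

No assignment of truth values to the variables can make all 25 clauses true simultaneously.

The formula is UNSAT (unsatisfiable).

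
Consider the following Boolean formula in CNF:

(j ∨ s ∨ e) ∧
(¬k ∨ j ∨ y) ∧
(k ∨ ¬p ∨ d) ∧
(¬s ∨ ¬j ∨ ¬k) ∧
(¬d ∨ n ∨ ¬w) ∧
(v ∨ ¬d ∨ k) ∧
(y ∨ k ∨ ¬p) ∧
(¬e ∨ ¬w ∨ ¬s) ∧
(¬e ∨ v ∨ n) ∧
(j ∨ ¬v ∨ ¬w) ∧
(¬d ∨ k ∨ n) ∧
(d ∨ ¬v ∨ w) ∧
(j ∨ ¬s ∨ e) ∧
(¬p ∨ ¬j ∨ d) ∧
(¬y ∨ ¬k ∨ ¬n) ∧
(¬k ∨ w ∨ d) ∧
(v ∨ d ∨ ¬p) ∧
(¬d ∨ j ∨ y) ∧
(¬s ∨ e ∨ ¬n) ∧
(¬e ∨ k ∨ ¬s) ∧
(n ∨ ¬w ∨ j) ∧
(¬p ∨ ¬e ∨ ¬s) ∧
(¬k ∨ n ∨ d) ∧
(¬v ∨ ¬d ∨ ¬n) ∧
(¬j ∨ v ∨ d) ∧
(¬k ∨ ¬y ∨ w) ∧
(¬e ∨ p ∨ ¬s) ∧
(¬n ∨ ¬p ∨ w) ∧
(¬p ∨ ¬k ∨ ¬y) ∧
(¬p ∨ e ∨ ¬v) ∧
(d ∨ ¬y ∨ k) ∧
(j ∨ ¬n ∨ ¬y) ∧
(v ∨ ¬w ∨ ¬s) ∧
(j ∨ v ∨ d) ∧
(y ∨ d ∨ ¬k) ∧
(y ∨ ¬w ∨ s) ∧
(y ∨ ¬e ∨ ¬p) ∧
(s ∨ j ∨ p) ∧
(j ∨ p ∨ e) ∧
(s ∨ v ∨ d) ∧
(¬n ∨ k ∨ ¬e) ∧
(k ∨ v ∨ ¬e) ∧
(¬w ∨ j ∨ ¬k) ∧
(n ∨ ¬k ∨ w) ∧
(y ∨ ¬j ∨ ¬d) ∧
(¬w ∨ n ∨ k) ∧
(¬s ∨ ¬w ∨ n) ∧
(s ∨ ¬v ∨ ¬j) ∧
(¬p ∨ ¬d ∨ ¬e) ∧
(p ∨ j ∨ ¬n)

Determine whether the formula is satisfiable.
No

No, the formula is not satisfiable.

No assignment of truth values to the variables can make all 50 clauses true simultaneously.

The formula is UNSAT (unsatisfiable).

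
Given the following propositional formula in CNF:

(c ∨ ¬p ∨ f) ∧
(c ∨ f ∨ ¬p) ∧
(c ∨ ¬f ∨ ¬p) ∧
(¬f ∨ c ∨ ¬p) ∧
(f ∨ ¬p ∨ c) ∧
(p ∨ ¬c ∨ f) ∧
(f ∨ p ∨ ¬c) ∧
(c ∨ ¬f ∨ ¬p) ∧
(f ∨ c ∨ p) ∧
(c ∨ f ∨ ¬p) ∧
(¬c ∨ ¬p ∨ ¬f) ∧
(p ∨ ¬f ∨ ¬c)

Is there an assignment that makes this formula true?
Yes

Yes, the formula is satisfiable.

One satisfying assignment is: c=True, f=False, p=True

Verification: With this assignment, all 12 clauses evaluate to true.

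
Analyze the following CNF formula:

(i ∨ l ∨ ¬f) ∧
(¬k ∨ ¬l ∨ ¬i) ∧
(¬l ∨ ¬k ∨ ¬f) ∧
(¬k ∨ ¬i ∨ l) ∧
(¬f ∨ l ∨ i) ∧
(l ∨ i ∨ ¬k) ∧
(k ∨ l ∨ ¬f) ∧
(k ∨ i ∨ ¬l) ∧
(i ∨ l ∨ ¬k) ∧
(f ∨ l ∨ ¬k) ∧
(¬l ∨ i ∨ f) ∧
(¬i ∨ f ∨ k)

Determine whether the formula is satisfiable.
Yes

Yes, the formula is satisfiable.

One satisfying assignment is: i=False, f=False, l=False, k=False

Verification: With this assignment, all 12 clauses evaluate to true.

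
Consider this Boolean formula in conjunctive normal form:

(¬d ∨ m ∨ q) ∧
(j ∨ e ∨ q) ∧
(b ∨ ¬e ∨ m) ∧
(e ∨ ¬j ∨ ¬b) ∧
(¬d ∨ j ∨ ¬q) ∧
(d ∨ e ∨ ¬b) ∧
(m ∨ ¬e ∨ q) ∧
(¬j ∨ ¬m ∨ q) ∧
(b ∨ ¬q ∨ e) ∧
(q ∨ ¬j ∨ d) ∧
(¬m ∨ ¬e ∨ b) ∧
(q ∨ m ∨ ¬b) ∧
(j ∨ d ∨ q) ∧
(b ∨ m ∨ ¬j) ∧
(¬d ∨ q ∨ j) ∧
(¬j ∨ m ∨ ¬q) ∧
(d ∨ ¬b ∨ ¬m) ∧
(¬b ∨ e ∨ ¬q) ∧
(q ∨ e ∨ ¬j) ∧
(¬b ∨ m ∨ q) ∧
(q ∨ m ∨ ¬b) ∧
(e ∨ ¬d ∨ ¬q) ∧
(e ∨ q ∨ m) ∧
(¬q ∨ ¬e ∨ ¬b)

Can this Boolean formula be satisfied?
No

No, the formula is not satisfiable.

No assignment of truth values to the variables can make all 24 clauses true simultaneously.

The formula is UNSAT (unsatisfiable).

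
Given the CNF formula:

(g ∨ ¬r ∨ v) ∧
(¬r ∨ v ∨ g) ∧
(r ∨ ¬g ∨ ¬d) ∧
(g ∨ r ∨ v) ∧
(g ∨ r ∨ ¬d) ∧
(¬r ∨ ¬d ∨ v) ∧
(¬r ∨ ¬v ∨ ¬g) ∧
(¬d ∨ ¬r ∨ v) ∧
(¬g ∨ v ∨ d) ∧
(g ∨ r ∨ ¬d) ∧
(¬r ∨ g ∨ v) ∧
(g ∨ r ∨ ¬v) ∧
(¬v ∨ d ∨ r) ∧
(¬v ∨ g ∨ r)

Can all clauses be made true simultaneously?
Yes

Yes, the formula is satisfiable.

One satisfying assignment is: g=False, v=True, d=False, r=True

Verification: With this assignment, all 14 clauses evaluate to true.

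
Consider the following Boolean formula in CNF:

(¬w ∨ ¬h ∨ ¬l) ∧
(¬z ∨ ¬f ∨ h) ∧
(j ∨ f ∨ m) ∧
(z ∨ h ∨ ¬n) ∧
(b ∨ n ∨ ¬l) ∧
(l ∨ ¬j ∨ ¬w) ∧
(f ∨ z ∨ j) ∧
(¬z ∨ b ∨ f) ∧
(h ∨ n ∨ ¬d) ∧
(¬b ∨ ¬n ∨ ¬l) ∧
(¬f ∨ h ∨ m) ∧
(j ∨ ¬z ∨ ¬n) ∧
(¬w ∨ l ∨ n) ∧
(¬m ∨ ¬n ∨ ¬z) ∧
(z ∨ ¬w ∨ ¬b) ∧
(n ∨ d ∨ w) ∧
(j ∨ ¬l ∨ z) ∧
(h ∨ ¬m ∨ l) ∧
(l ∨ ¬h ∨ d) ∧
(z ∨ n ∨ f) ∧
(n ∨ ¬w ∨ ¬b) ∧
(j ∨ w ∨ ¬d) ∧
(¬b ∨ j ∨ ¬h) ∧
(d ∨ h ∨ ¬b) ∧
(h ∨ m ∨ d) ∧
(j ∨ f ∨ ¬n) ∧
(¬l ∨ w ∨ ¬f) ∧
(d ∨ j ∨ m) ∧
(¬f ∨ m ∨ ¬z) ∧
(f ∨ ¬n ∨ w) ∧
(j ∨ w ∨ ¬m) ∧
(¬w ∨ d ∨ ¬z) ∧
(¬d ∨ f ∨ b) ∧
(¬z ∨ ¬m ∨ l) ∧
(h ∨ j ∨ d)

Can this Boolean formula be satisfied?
Yes

Yes, the formula is satisfiable.

One satisfying assignment is: n=False, l=False, w=False, h=True, z=False, m=False, d=True, b=False, f=True, j=True

Verification: With this assignment, all 35 clauses evaluate to true.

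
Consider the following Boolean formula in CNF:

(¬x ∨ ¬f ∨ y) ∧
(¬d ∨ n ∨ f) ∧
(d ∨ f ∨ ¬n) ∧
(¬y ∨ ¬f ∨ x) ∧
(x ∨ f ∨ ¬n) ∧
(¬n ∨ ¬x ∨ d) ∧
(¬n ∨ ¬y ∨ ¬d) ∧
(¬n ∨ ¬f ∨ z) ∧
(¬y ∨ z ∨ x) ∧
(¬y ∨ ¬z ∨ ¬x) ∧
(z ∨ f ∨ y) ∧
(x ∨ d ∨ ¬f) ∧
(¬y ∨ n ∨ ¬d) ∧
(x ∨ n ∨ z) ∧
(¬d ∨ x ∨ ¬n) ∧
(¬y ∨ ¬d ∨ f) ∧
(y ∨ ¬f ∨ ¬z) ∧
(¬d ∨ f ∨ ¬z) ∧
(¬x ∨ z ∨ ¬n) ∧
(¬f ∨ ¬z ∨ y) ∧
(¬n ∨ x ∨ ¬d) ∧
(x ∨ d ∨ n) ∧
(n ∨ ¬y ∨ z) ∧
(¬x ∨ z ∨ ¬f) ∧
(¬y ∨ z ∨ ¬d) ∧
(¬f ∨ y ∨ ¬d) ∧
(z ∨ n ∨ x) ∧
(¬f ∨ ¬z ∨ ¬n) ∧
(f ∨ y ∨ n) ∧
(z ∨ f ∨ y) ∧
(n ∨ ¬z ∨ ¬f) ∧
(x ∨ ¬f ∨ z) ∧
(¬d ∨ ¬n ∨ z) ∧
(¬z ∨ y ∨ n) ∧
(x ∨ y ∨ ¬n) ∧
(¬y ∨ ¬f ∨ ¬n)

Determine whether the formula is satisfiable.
No

No, the formula is not satisfiable.

No assignment of truth values to the variables can make all 36 clauses true simultaneously.

The formula is UNSAT (unsatisfiable).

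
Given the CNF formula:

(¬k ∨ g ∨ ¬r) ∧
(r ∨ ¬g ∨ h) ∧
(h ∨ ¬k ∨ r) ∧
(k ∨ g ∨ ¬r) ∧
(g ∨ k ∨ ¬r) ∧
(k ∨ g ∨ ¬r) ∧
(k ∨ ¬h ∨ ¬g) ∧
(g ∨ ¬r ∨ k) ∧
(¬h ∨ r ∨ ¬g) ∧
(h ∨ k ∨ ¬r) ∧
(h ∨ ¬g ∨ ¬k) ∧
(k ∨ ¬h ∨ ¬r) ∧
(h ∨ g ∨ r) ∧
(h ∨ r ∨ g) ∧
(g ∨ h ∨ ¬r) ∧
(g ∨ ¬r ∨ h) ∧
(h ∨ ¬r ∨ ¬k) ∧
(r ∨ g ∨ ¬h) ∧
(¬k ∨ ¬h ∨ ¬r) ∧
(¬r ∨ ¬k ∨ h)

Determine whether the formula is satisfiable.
No

No, the formula is not satisfiable.

No assignment of truth values to the variables can make all 20 clauses true simultaneously.

The formula is UNSAT (unsatisfiable).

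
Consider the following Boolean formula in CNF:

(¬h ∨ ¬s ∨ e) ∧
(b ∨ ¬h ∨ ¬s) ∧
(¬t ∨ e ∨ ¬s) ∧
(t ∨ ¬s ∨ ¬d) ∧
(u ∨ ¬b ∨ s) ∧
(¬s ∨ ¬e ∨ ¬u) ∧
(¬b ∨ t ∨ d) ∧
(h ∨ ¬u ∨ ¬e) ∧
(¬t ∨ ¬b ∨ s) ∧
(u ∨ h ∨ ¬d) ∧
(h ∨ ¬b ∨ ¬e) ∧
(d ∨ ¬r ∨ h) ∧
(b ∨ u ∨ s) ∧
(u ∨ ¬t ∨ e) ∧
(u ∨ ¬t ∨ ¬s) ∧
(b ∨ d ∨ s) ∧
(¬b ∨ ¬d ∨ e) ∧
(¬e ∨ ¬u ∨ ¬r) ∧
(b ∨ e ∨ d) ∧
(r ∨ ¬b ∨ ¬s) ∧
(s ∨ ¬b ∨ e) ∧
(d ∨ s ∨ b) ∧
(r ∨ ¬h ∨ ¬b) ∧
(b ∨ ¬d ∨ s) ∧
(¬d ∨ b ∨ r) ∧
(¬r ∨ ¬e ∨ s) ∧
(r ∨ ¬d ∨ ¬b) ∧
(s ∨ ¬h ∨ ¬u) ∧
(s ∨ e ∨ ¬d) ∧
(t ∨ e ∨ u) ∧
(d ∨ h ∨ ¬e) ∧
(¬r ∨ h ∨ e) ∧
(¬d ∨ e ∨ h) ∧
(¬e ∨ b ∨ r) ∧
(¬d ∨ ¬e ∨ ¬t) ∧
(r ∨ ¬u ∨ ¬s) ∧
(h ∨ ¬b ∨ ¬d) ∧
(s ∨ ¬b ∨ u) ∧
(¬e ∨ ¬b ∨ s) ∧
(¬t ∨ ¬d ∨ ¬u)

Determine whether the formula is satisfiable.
No

No, the formula is not satisfiable.

No assignment of truth values to the variables can make all 40 clauses true simultaneously.

The formula is UNSAT (unsatisfiable).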